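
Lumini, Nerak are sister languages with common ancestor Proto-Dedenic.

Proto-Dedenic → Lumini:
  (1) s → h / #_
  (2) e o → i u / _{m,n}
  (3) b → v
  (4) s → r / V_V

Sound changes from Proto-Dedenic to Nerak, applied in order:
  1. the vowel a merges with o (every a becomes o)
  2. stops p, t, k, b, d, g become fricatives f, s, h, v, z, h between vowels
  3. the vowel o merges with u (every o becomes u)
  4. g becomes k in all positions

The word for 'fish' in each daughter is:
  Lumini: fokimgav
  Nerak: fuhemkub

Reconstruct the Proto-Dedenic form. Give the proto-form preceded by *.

Position 4: Lumini has i, Nerak has e. Nerak preserves e here (none of its changes turn any other segment into e), so the proto-segment is *e.
Position 6: Lumini has g, Nerak has k. Lumini preserves g here (none of its changes turn any other segment into g), so the proto-segment is *g.
Position 3: Lumini has k, Nerak has h. Lumini preserves k here (none of its changes turn any other segment into k), so the proto-segment is *k.
This points to *fokemgab. Verify forward in each daughter:
Lumini: start from *fokemgab.
  rule 1: no change — fokemgab
  rule 2 (pre-nasal raising): fokemgab → fokimgab
  rule 3 (unconditioned shift): fokimgab → fokimgav
  rule 4: no change — fokimgav
  ⇒ Lumini fokimgav
Nerak: *fokemgab
  fokemgab → fokemgob   [vowel merger]
  fokemgob → fohemgob   [intervocalic lenition]
  fohemgob → fuhemgub   [vowel merger]
  fuhemgub → fuhemkub   [unconditioned shift]
  giving Nerak fuhemkub.
Only *fokemgab yields all of Lumini fokimgav, Nerak fuhemkub.

*fokemgab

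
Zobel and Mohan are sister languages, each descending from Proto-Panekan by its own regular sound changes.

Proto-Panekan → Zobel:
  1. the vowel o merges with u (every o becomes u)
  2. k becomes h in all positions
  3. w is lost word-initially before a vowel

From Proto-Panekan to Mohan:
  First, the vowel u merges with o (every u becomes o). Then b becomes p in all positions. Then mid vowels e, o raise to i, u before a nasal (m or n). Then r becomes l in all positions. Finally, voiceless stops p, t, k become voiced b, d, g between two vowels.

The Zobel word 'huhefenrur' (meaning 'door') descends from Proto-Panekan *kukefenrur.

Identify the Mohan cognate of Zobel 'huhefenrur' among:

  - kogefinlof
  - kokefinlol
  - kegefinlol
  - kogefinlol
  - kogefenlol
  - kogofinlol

kogefinlol

Mohan: start from *kukefenrur.
  rule 1 (vowel merger): kukefenrur → kokefenror
  rule 2: no change — kokefenror
  rule 3 (pre-nasal raising): kokefenror → kokefinror
  rule 4 (unconditioned shift): kokefinror → kokefinlol
  rule 5 (intervocalic voicing): kokefinlol → kogefinlol
  ⇒ Mohan kogefinlol
Only 'kogefinlol' matches the regular Mohan development of *kukefenrur.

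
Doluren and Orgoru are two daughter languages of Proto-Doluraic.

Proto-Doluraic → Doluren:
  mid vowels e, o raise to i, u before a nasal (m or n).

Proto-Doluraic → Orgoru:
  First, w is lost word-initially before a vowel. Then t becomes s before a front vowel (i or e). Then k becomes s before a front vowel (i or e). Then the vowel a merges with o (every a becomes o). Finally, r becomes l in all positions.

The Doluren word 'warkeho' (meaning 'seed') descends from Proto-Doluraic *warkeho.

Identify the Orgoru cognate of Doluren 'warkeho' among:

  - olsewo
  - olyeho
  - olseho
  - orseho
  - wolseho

Orgoru: start from *warkeho.
  rule 1 (glide loss): warkeho → arkeho
  rule 2: no change — arkeho
  rule 3 (palatalisation): arkeho → arseho
  rule 4 (vowel merger): arseho → orseho
  rule 5 (unconditioned shift): orseho → olseho
  ⇒ Orgoru olseho

olseho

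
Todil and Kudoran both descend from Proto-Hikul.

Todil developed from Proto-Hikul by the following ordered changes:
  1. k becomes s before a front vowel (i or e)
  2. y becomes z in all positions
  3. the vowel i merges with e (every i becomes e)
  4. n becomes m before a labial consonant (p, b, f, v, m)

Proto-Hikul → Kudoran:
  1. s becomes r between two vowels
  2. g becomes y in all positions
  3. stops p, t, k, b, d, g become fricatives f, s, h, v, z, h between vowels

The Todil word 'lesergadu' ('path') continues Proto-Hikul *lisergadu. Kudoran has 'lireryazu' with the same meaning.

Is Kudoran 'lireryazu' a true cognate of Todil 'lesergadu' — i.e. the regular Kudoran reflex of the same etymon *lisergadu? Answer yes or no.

yes

Derive the expected Kudoran reflex of *lisergadu:
Kudoran: start from *lisergadu.
  rule 1 (rhotacism): lisergadu → lirergadu
  rule 2 (unconditioned shift): lirergadu → lireryadu
  rule 3 (intervocalic lenition): lireryadu → lireryazu
  ⇒ Kudoran lireryazu
Kudoran 'lireryazu' matches the regular reflex exactly, so the pair is cognate.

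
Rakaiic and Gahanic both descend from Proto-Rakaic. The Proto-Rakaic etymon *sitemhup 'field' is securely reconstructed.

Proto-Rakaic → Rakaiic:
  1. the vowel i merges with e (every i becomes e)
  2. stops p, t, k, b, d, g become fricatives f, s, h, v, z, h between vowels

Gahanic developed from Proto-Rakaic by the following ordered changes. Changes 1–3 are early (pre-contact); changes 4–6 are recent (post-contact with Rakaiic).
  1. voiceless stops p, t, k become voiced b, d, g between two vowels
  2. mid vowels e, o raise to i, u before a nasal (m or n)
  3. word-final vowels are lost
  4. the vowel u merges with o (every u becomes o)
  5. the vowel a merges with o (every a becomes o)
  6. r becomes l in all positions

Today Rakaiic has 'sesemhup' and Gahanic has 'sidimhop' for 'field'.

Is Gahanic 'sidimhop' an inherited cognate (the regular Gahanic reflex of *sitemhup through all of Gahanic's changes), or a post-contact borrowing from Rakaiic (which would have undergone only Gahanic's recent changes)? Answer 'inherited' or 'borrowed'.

If inherited, *sitemhup would pass through all of Gahanic's changes:
Gahanic: start from *sitemhup.
  rule 1 (intervocalic voicing): sitemhup → sidemhup
  rule 2 (pre-nasal raising): sidemhup → sidimhup
  rule 3: no change — sidimhup
  rule 4 (vowel merger): sidimhup → sidimhop
  rule 5: no change — sidimhop
  rule 6: no change — sidimhop
  ⇒ Gahanic sidimhop
If borrowed from Rakaiic 'sesemhup' after the early changes, it would undergo only the recent ones:
  rule 4 (vowel merger): sesemhup → sesemhop
  rule 5 (vowel merger): no change (sesemhop)
  rule 6 (unconditioned shift): no change (sesemhop)
  ⇒ as a loan: sesemhop
Gahanic 'sidimhop' matches the inherited outcome exactly, so it is an inherited cognate, not a loan.

inherited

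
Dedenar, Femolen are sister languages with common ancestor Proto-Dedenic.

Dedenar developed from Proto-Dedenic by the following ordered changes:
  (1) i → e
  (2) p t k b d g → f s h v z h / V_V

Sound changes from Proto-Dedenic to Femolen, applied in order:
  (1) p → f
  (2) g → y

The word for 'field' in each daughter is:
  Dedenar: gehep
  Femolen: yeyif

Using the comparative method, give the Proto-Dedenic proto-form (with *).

Position 3: Dedenar has h, Femolen has y. Taking the neighbouring segments as reconstructed: Dedenar h could go back to *k or *g or *h; Femolen y could go back to *g or *y — the one source consistent with every daughter is *g.
Position 4: Dedenar has e, Femolen has i. Femolen preserves i here (none of its changes turn any other segment into i), so the proto-segment is *i.
Verify the candidate proto-form against each daughter:
Dedenar: *gegip
  gegip → gegep   [vowel merger]
  gegep → gehep   [intervocalic lenition]
  giving Dedenar gehep.
Femolen: *gegip > gegif > yeyif  (by unconditioned shift, unconditioned shift)
Only *gegip yields all of Dedenar gehep, Femolen yeyif.

*gegip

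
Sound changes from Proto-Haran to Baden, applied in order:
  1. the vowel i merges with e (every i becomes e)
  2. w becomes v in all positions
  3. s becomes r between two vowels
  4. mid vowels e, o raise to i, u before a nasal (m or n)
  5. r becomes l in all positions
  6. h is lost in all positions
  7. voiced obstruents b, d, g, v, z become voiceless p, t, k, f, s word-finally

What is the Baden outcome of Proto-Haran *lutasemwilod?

lutalimvelot

Baden: start from *lutasemwilod.
  rule 1 (vowel merger): lutasemwilod → lutasemwelod
  rule 2 (unconditioned shift): lutasemwelod → lutasemvelod
  rule 3 (rhotacism): lutasemvelod → lutaremvelod
  rule 4 (pre-nasal raising): lutaremvelod → lutarimvelod
  rule 5 (unconditioned shift): lutarimvelod → lutalimvelod
  rule 6: no change — lutalimvelod
  rule 7 (final devoicing): lutalimvelod → lutalimvelot
  ⇒ Baden lutalimvelot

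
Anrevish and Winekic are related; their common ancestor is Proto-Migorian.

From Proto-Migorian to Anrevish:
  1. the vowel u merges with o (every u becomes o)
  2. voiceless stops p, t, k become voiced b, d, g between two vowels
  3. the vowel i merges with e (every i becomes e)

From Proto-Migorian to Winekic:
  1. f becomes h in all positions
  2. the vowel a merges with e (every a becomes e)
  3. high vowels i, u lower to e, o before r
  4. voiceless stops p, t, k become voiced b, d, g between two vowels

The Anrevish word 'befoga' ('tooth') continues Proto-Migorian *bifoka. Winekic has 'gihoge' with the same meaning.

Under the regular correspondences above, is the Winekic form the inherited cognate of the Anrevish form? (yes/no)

no

Derive the expected Winekic reflex of *bifoka:
Winekic: start from *bifoka.
  rule 1 (unconditioned shift): bifoka → bihoka
  rule 2 (vowel merger): bihoka → bihoke
  rule 3: no change — bihoke
  rule 4 (intervocalic voicing): bihoke → bihoge
  ⇒ Winekic bihoge
The regular Winekic reflex would be 'bihoge', but the attested form is 'gihoge'. The correspondence is irregular, so they are not cognates (the Winekic form has a different source).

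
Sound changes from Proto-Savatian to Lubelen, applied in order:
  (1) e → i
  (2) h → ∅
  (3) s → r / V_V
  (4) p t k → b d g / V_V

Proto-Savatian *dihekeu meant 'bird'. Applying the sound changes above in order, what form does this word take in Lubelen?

Lubelen: *dihekeu
  dihekeu → dihikiu   [vowel merger]
  dihikiu → diikiu   [h-loss]
  diikiu (rule 3 does not apply)
  diikiu → diigiu   [intervocalic voicing]
  giving Lubelen diigiu.

diigiu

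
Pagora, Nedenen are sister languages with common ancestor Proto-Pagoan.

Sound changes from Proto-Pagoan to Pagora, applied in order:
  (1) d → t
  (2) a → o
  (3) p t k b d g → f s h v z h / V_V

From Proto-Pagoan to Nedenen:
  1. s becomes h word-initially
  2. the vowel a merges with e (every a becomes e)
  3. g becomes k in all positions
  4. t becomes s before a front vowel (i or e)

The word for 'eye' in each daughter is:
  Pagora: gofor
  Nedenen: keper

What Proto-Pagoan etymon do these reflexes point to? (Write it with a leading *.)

Position 4: Pagora has o, Nedenen has e. Taking the neighbouring segments as reconstructed: Pagora o could go back to *a or *o; Nedenen e could go back to *a or *e — the one source consistent with every daughter is *a.
Position 1: Pagora has g, Nedenen has k. Pagora preserves g here (none of its changes turn any other segment into g), so the proto-segment is *g.
This points to *gapar. Verify forward in each daughter:
Pagora: *gapar
  gapar (rule 1 does not apply)
  gapar → gopor   [vowel merger]
  gopor → gofor   [intervocalic lenition]
  giving Pagora gofor.
Nedenen: start from *gapar.
  rule 1: no change — gapar
  rule 2 (vowel merger): gapar → geper
  rule 3 (unconditioned shift): geper → keper
  rule 4: no change — keper
  ⇒ Nedenen keper
No other proto-form is consistent with every reflex, so the reconstruction is *gapar.

*gapar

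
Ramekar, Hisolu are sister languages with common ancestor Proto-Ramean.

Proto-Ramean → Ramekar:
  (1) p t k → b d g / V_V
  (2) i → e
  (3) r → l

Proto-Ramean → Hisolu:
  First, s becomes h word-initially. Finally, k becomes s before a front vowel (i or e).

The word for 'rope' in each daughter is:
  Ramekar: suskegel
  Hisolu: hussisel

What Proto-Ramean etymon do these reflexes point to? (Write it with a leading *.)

*suskikel

Position 1: Ramekar has s, Hisolu has h. Ramekar preserves s here (none of its changes turn any other segment into s), so the proto-segment is *s.
Position 5: Ramekar has e, Hisolu has i. Hisolu preserves i here (none of its changes turn any other segment into i), so the proto-segment is *i.
Position 6: Ramekar has g, Hisolu has s. Taking the neighbouring segments as reconstructed: Ramekar g could go back to *k or *g; Hisolu s could go back to *k or *s — the one source consistent with every daughter is *k.
Continuing position by position gives *suskikel; check it forward:
Ramekar: start from *suskikel.
  rule 1 (intervocalic voicing): suskikel → suskigel
  rule 2 (vowel merger): suskigel → suskegel
  rule 3: no change — suskegel
  ⇒ Ramekar suskegel
Hisolu: start from *suskikel.
  rule 1 (debuccalisation): suskikel → huskikel
  rule 2 (palatalisation): huskikel → hussisel
  ⇒ Hisolu hussisel
*suskikel is the unique common source.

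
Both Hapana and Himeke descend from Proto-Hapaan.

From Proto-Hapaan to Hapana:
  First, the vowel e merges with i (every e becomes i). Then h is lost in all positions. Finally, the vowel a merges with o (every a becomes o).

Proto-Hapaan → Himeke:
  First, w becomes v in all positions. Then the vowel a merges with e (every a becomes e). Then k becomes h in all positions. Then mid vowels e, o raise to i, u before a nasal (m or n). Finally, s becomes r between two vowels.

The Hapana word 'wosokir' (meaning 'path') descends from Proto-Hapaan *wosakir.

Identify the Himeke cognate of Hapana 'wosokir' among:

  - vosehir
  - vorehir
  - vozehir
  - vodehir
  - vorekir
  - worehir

vorehir

Himeke: start from *wosakir.
  rule 1 (unconditioned shift): wosakir → vosakir
  rule 2 (vowel merger): vosakir → vosekir
  rule 3 (unconditioned shift): vosekir → vosehir
  rule 4: no change — vosehir
  rule 5 (rhotacism): vosehir → vorehir
  ⇒ Himeke vorehir
The other candidates each miss or misapply at least one Himeke change.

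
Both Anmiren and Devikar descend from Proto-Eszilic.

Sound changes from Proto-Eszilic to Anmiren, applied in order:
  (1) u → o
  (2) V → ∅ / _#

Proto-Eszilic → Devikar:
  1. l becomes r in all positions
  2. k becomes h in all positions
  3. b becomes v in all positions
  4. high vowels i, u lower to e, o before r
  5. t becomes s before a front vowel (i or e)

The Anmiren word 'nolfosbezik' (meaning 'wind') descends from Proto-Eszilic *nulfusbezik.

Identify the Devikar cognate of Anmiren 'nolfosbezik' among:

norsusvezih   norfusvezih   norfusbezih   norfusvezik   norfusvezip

Devikar: start from *nulfusbezik.
  rule 1 (unconditioned shift): nulfusbezik → nurfusbezik
  rule 2 (unconditioned shift): nurfusbezik → nurfusbezih
  rule 3 (unconditioned shift): nurfusbezih → nurfusvezih
  rule 4 (pre-rhotic lowering): nurfusvezih → norfusvezih
  rule 5: no change — norfusvezih
  ⇒ Devikar norfusvezih
Among the options, 'norfusvezih' alone shows every Devikar change applied in order.

norfusvezih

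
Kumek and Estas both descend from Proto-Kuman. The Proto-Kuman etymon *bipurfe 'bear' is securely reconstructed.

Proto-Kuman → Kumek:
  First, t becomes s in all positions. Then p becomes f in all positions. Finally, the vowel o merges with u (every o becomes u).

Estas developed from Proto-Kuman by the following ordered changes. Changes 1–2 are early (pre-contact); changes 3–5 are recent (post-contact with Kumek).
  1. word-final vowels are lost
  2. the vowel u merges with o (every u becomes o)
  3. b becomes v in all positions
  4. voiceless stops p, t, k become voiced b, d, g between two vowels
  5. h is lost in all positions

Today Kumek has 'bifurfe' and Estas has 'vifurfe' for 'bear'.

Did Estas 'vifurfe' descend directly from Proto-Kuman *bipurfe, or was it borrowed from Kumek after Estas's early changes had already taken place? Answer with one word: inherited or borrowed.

If inherited, *bipurfe would pass through all of Estas's changes:
Estas: *bipurfe
  bipurfe → bipurf   [apocope]
  bipurf → biporf   [vowel merger]
  biporf → viporf   [unconditioned shift]
  viporf → viborf   [intervocalic voicing]
  viborf (rule 5 does not apply)
  giving Estas viborf.
If borrowed from Kumek 'bifurfe' after the early changes, it would undergo only the recent ones:
  rule 3 (unconditioned shift): bifurfe → vifurfe
  rule 4 (intervocalic voicing): no change (vifurfe)
  rule 5 (h-loss): no change (vifurfe)
  ⇒ as a loan: vifurfe
Estas 'vifurfe' matches the loan outcome 'vifurfe', not the inherited 'viborf' — it skipped the early Estas changes, so it was borrowed from Kumek.

borrowed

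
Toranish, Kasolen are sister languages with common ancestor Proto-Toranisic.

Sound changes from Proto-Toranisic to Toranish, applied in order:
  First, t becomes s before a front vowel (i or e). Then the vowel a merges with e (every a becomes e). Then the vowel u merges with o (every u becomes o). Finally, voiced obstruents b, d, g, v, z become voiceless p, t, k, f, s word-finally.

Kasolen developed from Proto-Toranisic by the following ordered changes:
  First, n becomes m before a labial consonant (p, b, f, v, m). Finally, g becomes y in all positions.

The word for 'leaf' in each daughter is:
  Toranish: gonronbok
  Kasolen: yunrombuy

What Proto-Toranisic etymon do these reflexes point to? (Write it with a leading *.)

Position 2: Toranish has o, Kasolen has u. Kasolen preserves u here (none of its changes turn any other segment into u), so the proto-segment is *u.
Position 1: Toranish has g, Kasolen has y. Toranish preserves g here (none of its changes turn any other segment into g), so the proto-segment is *g.
Position 6: Toranish has n, Kasolen has m. Toranish preserves n here (none of its changes turn any other segment into n), so the proto-segment is *n.
Continuing position by position gives *gunronbug; check it forward:
Toranish: start from *gunronbug.
  rule 1: no change — gunronbug
  rule 2: no change — gunronbug
  rule 3 (vowel merger): gunronbug → gonronbog
  rule 4 (final devoicing): gonronbog → gonronbok
  ⇒ Toranish gonronbok
Kasolen: *gunronbug > gunrombug > yunrombuy  (by nasal place assimilation, unconditioned shift)
*gunronbug is the unique common source.

*gunronbug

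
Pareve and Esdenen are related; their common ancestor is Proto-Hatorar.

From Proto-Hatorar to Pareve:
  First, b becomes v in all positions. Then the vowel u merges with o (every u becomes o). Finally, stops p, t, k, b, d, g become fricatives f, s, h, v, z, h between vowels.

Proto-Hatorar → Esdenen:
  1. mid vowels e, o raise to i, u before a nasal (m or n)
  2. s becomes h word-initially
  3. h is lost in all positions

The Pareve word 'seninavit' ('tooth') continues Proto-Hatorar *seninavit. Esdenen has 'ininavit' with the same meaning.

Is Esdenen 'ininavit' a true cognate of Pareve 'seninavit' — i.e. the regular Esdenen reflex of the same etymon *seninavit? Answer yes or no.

Derive the expected Esdenen reflex of *seninavit:
Esdenen: *seninavit
  seninavit → sininavit   [pre-nasal raising]
  sininavit → hininavit   [debuccalisation]
  hininavit → ininavit   [h-loss]
  giving Esdenen ininavit.
Esdenen 'ininavit' matches the regular reflex exactly, so the pair is cognate.

yes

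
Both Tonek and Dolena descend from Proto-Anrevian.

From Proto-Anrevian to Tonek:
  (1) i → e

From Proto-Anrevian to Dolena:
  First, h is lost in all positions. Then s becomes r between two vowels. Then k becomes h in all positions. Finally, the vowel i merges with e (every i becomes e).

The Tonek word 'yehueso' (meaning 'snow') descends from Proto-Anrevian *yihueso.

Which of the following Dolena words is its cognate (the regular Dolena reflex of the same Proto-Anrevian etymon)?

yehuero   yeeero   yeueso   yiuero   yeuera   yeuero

Dolena: *yihueso
  yihueso → yiueso   [h-loss]
  yiueso → yiuero   [rhotacism]
  yiuero (rule 3 does not apply)
  yiuero → yeuero   [vowel merger]
  giving Dolena yeuero.
The other candidates each miss or misapply at least one Dolena change.

yeuero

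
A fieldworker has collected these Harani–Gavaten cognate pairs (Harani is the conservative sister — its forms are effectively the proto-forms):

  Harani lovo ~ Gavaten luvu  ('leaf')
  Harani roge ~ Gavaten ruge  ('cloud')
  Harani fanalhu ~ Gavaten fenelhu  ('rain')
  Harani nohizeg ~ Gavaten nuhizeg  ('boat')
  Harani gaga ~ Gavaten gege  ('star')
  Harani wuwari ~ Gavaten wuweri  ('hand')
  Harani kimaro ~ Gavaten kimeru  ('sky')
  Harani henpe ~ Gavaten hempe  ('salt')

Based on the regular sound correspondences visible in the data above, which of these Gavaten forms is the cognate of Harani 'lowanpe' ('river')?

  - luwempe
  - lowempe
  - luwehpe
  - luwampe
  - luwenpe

luwempe

roge ~ ruge, nohizeg ~ nuhizeg — Harani o corresponds to Gavaten u after a consonant, before a consonant other than r, m, n, p, b, f, v.
fanalhu ~ fenelhu — Harani a corresponds to Gavaten e after a consonant, before a nasal.
henpe ~ hempe — Harani n corresponds to Gavaten m after a vowel, before a labial obstruent.
Applying these to Harani 'lowanpe':
  lowanpe → luwanpe   (o→u after a consonant, before a consonant other than r, m, n, p, b, f, v)
  luwanpe → luwenpe   (a→e after a consonant, before a nasal)
  luwenpe → luwempe   (n→m after a vowel, before a labial obstruent)
So the Gavaten cognate is 'luwempe'.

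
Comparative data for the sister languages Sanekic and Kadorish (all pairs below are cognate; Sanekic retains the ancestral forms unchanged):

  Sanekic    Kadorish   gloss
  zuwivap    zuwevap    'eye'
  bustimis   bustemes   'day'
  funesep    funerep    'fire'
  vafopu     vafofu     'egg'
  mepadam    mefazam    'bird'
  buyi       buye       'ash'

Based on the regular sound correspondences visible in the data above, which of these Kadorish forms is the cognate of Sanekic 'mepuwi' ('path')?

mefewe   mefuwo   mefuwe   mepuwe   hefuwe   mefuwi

vafopu ~ vafofu — Sanekic p corresponds to Kadorish f between vowels (before a back vowel).
buyi ~ buye — Sanekic i corresponds to Kadorish e word-finally.
Applying these to Sanekic 'mepuwi':
  mepuwi → mefuwi   (p→f between vowels (before a back vowel))
  mefuwi → mefuwe   (i→e word-finally)
So the Kadorish cognate is 'mefuwe'.

mefuwe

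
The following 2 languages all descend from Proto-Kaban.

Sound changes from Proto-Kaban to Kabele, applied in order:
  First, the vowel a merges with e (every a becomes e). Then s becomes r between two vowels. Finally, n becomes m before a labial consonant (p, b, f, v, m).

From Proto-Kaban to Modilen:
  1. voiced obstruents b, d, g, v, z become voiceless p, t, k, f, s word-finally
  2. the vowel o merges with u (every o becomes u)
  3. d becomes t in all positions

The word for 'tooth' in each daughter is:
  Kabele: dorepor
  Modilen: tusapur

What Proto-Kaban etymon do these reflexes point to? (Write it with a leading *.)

Position 1: Kabele has d, Modilen has t. Kabele preserves d here (none of its changes turn any other segment into d), so the proto-segment is *d.
Position 4: Kabele has e, Modilen has a. Modilen preserves a here (none of its changes turn any other segment into a), so the proto-segment is *a.
Position 6: Kabele has o, Modilen has u. Kabele preserves o here (none of its changes turn any other segment into o), so the proto-segment is *o.
This points to *dosapor. Verify forward in each daughter:
Kabele: start from *dosapor.
  rule 1 (vowel merger): dosapor → dosepor
  rule 2 (rhotacism): dosepor → dorepor
  rule 3: no change — dorepor
  ⇒ Kabele dorepor
Modilen: *dosapor
  dosapor (rule 1 does not apply)
  dosapor → dusapur   [vowel merger]
  dusapur → tusapur   [unconditioned shift]
  giving Modilen tusapur.
*dosapor is the unique common source.

*dosapor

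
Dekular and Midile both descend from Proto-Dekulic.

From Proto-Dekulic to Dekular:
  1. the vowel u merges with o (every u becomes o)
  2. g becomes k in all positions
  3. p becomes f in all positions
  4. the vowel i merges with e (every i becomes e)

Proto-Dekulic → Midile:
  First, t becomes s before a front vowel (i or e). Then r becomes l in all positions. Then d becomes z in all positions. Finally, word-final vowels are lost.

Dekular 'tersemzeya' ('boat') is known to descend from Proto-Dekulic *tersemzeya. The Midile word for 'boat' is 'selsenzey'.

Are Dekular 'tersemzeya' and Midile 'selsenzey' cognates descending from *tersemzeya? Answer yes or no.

Derive the expected Midile reflex of *tersemzeya:
Midile: start from *tersemzeya.
  rule 1 (palatalisation): tersemzeya → sersemzeya
  rule 2 (unconditioned shift): sersemzeya → selsemzeya
  rule 3: no change — selsemzeya
  rule 4 (apocope): selsemzeya → selsemzey
  ⇒ Midile selsemzey
The regular Midile reflex would be 'selsemzey', but the attested form is 'selsenzey'. The correspondence is irregular, so they are not cognates (the Midile form has a different source).

no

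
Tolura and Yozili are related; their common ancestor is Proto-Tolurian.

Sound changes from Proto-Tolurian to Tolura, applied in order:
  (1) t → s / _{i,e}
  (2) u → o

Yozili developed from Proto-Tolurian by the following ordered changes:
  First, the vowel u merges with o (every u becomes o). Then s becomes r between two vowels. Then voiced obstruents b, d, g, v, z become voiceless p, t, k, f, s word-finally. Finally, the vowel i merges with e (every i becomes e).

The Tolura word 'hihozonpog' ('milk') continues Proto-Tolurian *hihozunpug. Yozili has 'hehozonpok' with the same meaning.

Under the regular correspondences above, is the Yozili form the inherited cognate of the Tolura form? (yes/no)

Derive the expected Yozili reflex of *hihozunpug:
Yozili: *hihozunpug
  hihozunpug → hihozonpog   [vowel merger]
  hihozonpog (rule 2 does not apply)
  hihozonpog → hihozonpok   [final devoicing]
  hihozonpok → hehozonpok   [vowel merger]
  giving Yozili hehozonpok.
Yozili 'hehozonpok' matches the regular reflex exactly, so the pair is cognate.

yes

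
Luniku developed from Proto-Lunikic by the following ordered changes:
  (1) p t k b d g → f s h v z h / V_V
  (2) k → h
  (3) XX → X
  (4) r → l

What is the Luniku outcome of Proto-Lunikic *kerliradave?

hellilazave

Luniku: *kerliradave
  kerliradave → kerlirazave   [intervocalic lenition]
  kerlirazave → herlirazave   [unconditioned shift]
  herlirazave (rule 3 does not apply)
  herlirazave → hellilazave   [unconditioned shift]
  giving Luniku hellilazave.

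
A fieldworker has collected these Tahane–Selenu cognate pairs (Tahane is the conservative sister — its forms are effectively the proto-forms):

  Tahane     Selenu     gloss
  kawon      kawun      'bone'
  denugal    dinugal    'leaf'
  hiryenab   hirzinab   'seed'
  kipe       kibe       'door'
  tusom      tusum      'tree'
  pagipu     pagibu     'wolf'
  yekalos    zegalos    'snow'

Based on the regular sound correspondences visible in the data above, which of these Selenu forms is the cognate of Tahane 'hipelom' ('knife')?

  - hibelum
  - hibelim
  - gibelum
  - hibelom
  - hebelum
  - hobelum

kipe ~ kibe — Tahane p corresponds to Selenu b between vowels (before a front vowel).
tusom ~ tusum — Tahane o corresponds to Selenu u after a consonant, before a nasal.
Applying these to Tahane 'hipelom':
  hipelom → hibelom   (p→b between vowels (before a front vowel))
  hibelom → hibelum   (o→u after a consonant, before a nasal)
So the Selenu cognate is 'hibelum'.

hibelum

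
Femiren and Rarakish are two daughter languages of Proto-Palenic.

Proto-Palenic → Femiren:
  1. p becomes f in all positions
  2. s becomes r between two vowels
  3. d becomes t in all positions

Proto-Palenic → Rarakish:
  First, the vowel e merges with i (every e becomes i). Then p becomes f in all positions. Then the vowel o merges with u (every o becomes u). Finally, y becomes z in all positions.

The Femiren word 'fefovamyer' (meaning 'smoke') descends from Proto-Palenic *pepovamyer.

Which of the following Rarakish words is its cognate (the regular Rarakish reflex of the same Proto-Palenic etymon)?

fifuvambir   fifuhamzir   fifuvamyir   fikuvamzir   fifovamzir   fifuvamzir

Rarakish: *pepovamyer
  pepovamyer → pipovamyir   [vowel merger]
  pipovamyir → fifovamyir   [unconditioned shift]
  fifovamyir → fifuvamyir   [vowel merger]
  fifuvamyir → fifuvamzir   [unconditioned shift]
  giving Rarakish fifuvamzir.

fifuvamzir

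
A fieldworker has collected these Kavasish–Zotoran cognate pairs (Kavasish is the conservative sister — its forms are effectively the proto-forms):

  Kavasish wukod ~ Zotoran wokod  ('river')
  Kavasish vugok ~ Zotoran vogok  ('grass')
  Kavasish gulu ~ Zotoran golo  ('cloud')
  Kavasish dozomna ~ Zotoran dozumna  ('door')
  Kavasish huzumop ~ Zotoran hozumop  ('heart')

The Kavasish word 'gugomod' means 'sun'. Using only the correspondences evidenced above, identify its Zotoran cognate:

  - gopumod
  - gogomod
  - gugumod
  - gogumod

gogumod

wukod ~ wokod, vugok ~ vogok — Kavasish u corresponds to Zotoran o after a consonant, before a consonant other than r, m, n, p, b, f, v.
dozomna ~ dozumna — Kavasish o corresponds to Zotoran u after a consonant, before a nasal.
Applying these to Kavasish 'gugomod':
  gugomod → gogomod   (u→o after a consonant, before a consonant other than r, m, n, p, b, f, v)
  gogomod → gogumod   (o→u after a consonant, before a nasal)
So the Zotoran cognate is 'gogumod'.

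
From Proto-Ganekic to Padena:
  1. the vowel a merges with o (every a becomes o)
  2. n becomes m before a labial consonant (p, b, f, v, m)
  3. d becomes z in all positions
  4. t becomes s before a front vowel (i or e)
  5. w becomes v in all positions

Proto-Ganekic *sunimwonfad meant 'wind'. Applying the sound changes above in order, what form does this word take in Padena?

sunimvomfoz

Padena: *sunimwonfad > sunimwonfod > sunimwomfod > sunimwomfoz > sunimvomfoz  (by vowel merger, nasal place assimilation, unconditioned shift, unconditioned shift)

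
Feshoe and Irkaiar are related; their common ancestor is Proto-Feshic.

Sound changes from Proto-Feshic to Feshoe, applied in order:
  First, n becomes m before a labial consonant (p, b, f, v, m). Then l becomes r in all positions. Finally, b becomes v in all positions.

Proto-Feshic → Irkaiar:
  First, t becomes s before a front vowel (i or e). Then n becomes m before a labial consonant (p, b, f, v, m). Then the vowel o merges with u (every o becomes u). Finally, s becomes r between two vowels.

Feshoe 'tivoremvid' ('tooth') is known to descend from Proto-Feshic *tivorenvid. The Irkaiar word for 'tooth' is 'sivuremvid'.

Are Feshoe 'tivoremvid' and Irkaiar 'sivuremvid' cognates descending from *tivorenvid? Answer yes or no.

yes

Derive the expected Irkaiar reflex of *tivorenvid:
Irkaiar: *tivorenvid
  tivorenvid → sivorenvid   [palatalisation]
  sivorenvid → sivoremvid   [nasal place assimilation]
  sivoremvid → sivuremvid   [vowel merger]
  sivuremvid (rule 4 does not apply)
  giving Irkaiar sivuremvid.
Irkaiar 'sivuremvid' matches the regular reflex exactly, so the pair is cognate.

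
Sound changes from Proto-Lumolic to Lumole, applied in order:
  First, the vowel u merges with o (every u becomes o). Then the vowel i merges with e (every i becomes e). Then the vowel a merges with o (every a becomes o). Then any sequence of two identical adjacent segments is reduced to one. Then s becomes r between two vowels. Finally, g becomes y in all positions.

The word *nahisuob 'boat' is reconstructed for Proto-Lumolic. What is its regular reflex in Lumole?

Lumole: *nahisuob
  nahisuob → nahisoob   [vowel merger]
  nahisoob → nahesoob   [vowel merger]
  nahesoob → nohesoob   [vowel merger]
  nohesoob → nohesob   [degemination]
  nohesob → noherob   [rhotacism]
  noherob (rule 6 does not apply)
  giving Lumole noherob.

noherob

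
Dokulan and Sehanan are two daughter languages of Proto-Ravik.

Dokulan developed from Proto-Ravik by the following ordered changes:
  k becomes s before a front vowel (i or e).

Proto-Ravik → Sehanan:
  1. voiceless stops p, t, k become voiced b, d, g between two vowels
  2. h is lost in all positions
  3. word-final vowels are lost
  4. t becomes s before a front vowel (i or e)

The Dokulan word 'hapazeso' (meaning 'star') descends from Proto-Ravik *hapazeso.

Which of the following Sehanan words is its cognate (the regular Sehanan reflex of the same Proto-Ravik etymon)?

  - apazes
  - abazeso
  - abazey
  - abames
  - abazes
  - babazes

abazes

Sehanan: *hapazeso
  hapazeso → habazeso   [intervocalic voicing]
  habazeso → abazeso   [h-loss]
  abazeso → abazes   [apocope]
  abazes (rule 4 does not apply)
  giving Sehanan abazes.
The other candidates each miss or misapply at least one Sehanan change.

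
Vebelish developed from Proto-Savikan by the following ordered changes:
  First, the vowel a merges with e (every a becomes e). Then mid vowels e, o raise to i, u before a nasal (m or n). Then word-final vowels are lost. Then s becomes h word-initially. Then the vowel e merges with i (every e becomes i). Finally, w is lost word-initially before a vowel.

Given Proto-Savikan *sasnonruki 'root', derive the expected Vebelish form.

Vebelish: *sasnonruki
  sasnonruki → sesnonruki   [vowel merger]
  sesnonruki → sesnunruki   [pre-nasal raising]
  sesnunruki → sesnunruk   [apocope]
  sesnunruk → hesnunruk   [debuccalisation]
  hesnunruk → hisnunruk   [vowel merger]
  hisnunruk (rule 6 does not apply)
  giving Vebelish hisnunruk.

hisnunruk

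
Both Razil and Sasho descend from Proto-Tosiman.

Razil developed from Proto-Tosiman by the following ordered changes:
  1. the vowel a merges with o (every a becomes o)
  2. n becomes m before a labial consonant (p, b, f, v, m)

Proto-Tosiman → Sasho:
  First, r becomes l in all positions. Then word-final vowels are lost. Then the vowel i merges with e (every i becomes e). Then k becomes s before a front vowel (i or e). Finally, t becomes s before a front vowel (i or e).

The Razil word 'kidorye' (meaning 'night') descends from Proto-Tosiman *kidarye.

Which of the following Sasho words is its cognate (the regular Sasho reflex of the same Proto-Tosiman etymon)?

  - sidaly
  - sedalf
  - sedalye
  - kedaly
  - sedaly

sedaly

Sasho: *kidarye
  kidarye → kidalye   [unconditioned shift]
  kidalye → kidaly   [apocope]
  kidaly → kedaly   [vowel merger]
  kedaly → sedaly   [palatalisation]
  sedaly (rule 5 does not apply)
  giving Sasho sedaly.
Among the options, 'sedaly' alone shows every Sasho change applied in order.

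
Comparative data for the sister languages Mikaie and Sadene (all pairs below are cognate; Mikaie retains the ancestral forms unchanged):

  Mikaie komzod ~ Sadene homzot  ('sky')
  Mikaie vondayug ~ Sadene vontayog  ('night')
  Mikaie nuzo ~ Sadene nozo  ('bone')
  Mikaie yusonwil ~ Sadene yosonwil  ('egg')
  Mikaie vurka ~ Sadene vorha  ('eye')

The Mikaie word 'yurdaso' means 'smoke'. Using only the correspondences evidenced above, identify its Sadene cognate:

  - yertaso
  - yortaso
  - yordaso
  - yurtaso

vurka ~ vorha — Mikaie u corresponds to Sadene o after a consonant, before r.
vondayug ~ vontayog — Mikaie d corresponds to Sadene t after a consonant, before a back vowel.
Applying these to Mikaie 'yurdaso':
  yurdaso → yordaso   (u→o after a consonant, before r)
  yordaso → yortaso   (d→t after a consonant, before a back vowel)
So the Sadene cognate is 'yortaso'.

yortaso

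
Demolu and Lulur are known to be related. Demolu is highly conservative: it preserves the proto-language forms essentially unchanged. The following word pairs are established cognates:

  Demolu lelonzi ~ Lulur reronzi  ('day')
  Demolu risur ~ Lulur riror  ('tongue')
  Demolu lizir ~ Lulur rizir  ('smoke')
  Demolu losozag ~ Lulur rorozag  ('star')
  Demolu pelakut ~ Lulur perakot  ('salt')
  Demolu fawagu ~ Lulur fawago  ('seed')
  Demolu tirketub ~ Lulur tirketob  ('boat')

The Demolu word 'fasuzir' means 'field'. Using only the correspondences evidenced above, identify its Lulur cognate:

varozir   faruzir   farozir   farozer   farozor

farozir

risur ~ riror — Demolu s corresponds to Lulur r between vowels (before a back vowel).
pelakut ~ perakot — Demolu u corresponds to Lulur o after a consonant, before a consonant other than r, m, n, p, b, f, v.
Applying these to Demolu 'fasuzir':
  fasuzir → faruzir   (s→r between vowels (before a back vowel))
  faruzir → farozir   (u→o after a consonant, before a consonant other than r, m, n, p, b, f, v)
So the Lulur cognate is 'farozir'.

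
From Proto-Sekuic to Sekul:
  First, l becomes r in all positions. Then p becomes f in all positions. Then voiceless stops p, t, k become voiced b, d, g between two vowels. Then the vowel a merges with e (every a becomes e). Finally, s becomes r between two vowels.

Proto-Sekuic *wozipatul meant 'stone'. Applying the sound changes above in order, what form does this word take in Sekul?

wozifedur

Sekul: start from *wozipatul.
  rule 1 (unconditioned shift): wozipatul → wozipatur
  rule 2 (unconditioned shift): wozipatur → wozifatur
  rule 3 (intervocalic voicing): wozifatur → wozifadur
  rule 4 (vowel merger): wozifadur → wozifedur
  rule 5: no change — wozifedur
  ⇒ Sekul wozifedur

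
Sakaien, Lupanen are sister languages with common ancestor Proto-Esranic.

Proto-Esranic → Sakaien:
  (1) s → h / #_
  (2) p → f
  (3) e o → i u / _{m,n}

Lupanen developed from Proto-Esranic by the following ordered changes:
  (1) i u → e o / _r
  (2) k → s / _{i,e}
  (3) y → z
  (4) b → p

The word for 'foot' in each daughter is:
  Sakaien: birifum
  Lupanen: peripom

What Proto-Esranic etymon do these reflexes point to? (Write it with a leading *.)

*biripom

Position 6: Sakaien has u, Lupanen has o. Taking the neighbouring segments as reconstructed: Sakaien u could go back to *o or *u; Lupanen o can only go back to *o — the one source consistent with every daughter is *o.
Position 2: Sakaien has i, Lupanen has e. Taking the neighbouring segments as reconstructed: Sakaien i can only go back to *i; Lupanen e could go back to *e or *i — the one source consistent with every daughter is *i.
Verify the candidate proto-form against each daughter:
Sakaien: start from *biripom.
  rule 1: no change — biripom
  rule 2 (unconditioned shift): biripom → birifom
  rule 3 (pre-nasal raising): birifom → birifum
  ⇒ Sakaien birifum
Lupanen: start from *biripom.
  rule 1 (pre-rhotic lowering): biripom → beripom
  rule 2: no change — beripom
  rule 3: no change — beripom
  rule 4 (unconditioned shift): beripom → peripom
  ⇒ Lupanen peripom
*biripom is the unique common source.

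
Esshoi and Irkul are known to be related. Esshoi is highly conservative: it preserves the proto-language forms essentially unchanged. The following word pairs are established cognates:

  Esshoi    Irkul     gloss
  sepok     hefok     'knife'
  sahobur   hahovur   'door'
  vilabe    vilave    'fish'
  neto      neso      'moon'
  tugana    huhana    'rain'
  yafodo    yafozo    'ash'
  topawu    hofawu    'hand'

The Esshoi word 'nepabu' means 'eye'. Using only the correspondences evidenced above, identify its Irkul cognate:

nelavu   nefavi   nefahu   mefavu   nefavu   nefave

nefavu

topawu ~ hofawu — Esshoi p corresponds to Irkul f between vowels (before a back vowel).
sahobur ~ hahovur — Esshoi b corresponds to Irkul v between vowels (before a back vowel).
Applying these to Esshoi 'nepabu':
  nepabu → nefabu   (p→f between vowels (before a back vowel))
  nefabu → nefavu   (b→v between vowels (before a back vowel))
So the Irkul cognate is 'nefavu'.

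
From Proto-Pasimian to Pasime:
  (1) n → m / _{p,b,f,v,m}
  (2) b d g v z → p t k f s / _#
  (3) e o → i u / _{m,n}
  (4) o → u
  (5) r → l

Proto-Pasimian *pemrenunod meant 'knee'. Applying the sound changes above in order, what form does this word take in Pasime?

pimlinunut

Pasime: *pemrenunod > pemrenunot > pimrinunot > pimrinunut > pimlinunut  (by final devoicing, pre-nasal raising, vowel merger, unconditioned shift)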